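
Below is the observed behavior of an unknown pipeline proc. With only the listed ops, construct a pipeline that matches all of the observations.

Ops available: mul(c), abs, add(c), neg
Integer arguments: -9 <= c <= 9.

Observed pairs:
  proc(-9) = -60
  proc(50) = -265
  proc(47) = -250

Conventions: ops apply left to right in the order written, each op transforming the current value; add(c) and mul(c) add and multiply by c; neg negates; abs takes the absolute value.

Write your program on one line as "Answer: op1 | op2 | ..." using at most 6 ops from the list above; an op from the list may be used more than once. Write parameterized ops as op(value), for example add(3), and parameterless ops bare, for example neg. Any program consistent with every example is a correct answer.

abs | neg | add(1) | abs | add(4) | mul(-5)

Check, running the answer program on each example:
  -9 -> 9 -> -9 -> -8 -> 8 -> 12 -> -60
  50 -> 50 -> -50 -> -49 -> 49 -> 53 -> -265
  47 -> 47 -> -47 -> -46 -> 46 -> 50 -> -250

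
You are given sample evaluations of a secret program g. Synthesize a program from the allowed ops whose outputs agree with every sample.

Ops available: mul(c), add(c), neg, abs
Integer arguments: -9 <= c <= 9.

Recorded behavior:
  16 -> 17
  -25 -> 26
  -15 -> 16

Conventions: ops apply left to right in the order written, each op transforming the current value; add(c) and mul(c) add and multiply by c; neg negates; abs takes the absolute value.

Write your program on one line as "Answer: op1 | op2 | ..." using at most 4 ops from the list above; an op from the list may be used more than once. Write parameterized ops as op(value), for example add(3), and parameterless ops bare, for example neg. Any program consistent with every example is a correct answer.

abs | add(-3) | add(4)

Check, running the answer program on each example:
  16 -> 16 -> 13 -> 17
  -25 -> 25 -> 22 -> 26
  -15 -> 15 -> 12 -> 16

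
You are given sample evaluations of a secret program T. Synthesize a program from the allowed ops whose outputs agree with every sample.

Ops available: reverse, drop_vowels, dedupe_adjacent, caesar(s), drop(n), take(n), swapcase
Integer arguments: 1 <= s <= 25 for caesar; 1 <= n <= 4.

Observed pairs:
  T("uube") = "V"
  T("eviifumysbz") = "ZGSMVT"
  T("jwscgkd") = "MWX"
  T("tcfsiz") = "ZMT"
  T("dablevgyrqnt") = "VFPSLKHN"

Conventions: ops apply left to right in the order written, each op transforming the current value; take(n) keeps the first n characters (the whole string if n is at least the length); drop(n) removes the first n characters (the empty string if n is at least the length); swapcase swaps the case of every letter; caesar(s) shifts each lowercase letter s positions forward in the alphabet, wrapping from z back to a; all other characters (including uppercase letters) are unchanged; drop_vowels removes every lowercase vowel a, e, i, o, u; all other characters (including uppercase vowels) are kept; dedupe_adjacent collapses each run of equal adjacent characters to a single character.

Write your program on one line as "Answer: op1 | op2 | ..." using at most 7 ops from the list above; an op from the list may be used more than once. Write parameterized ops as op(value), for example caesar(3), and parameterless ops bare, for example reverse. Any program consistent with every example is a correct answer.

drop(1) | drop(1) | drop_vowels | caesar(20) | drop_vowels | swapcase

Check, running the answer program on each example:
  "uube" -> "ube" -> "be" -> "b" -> "v" -> "v" -> "V"
  "eviifumysbz" -> "viifumysbz" -> "iifumysbz" -> "fmysbz" -> "zgsmvt" -> "zgsmvt" -> "ZGSMVT"
  "jwscgkd" -> "wscgkd" -> "scgkd" -> "scgkd" -> "mwaex" -> "mwx" -> "MWX"
  "tcfsiz" -> "cfsiz" -> "fsiz" -> "fsz" -> "zmt" -> "zmt" -> "ZMT"
  "dablevgyrqnt" -> "ablevgyrqnt" -> "blevgyrqnt" -> "blvgyrqnt" -> "vfpaslkhn" -> "vfpslkhn" -> "VFPSLKHN"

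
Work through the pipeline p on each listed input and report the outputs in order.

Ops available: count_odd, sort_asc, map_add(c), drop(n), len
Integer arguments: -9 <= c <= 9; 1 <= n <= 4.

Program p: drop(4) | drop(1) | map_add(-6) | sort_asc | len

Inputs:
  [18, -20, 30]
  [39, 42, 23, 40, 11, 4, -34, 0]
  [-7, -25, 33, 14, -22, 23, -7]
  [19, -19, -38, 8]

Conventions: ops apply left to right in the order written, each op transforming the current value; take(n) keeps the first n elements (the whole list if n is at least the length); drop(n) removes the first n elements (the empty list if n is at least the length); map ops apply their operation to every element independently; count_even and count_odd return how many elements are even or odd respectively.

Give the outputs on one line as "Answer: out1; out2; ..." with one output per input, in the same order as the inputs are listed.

0; 3; 2; 0

Execution, op by op:
  [18, -20, 30] -> [] -> [] -> [] -> [] -> 0
  [39, 42, 23, 40, 11, 4, -34, 0] -> [11, 4, -34, 0] -> [4, -34, 0] -> [-2, -40, -6] -> [-40, -6, -2] -> 3
  [-7, -25, 33, 14, -22, 23, -7] -> [-22, 23, -7] -> [23, -7] -> [17, -13] -> [-13, 17] -> 2
  [19, -19, -38, 8] -> [] -> [] -> [] -> [] -> 0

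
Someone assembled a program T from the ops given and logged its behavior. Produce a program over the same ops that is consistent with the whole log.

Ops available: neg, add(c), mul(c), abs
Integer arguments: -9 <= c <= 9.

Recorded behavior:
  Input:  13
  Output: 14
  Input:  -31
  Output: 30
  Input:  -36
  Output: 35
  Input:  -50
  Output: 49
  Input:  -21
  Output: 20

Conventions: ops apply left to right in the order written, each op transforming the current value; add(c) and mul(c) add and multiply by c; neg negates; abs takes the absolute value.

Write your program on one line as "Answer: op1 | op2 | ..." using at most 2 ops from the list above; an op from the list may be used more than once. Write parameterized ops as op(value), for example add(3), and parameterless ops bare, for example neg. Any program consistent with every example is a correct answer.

add(1) | abs

Check, running the answer program on each example:
  13 -> 14 -> 14
  -31 -> -30 -> 30
  -36 -> -35 -> 35
  -50 -> -49 -> 49
  -21 -> -20 -> 20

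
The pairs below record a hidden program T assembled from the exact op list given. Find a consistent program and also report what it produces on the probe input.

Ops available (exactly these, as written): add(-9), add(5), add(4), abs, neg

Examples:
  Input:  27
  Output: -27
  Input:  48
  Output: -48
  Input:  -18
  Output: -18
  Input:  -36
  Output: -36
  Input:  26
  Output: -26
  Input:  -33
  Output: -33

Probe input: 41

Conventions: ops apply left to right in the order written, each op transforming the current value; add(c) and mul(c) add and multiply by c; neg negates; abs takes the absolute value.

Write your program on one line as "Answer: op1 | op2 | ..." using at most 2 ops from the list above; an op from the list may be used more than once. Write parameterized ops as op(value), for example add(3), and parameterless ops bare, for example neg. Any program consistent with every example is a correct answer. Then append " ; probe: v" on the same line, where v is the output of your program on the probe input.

abs | neg ; probe: -41

Check, running the answer program on each example:
  27 -> 27 -> -27
  48 -> 48 -> -48
  -18 -> 18 -> -18
  -36 -> 36 -> -36
  26 -> 26 -> -26
  -33 -> 33 -> -33
  probe: 41 -> 41 -> -41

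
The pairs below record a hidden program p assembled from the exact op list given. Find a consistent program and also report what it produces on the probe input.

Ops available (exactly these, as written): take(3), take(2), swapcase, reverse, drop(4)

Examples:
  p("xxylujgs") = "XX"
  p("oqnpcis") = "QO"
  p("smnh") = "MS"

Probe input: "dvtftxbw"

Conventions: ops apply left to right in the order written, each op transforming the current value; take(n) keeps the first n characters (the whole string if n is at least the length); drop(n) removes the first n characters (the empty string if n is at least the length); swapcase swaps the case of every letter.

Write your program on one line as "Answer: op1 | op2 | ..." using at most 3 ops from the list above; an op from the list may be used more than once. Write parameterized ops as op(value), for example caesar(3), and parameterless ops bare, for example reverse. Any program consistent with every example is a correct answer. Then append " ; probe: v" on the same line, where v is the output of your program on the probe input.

swapcase | take(2) | reverse ; probe: "VD"

Check, running the answer program on each example:
  "xxylujgs" -> "XXYLUJGS" -> "XX" -> "XX"
  "oqnpcis" -> "OQNPCIS" -> "OQ" -> "QO"
  "smnh" -> "SMNH" -> "SM" -> "MS"
  probe: "dvtftxbw" -> "DVTFTXBW" -> "DV" -> "VD"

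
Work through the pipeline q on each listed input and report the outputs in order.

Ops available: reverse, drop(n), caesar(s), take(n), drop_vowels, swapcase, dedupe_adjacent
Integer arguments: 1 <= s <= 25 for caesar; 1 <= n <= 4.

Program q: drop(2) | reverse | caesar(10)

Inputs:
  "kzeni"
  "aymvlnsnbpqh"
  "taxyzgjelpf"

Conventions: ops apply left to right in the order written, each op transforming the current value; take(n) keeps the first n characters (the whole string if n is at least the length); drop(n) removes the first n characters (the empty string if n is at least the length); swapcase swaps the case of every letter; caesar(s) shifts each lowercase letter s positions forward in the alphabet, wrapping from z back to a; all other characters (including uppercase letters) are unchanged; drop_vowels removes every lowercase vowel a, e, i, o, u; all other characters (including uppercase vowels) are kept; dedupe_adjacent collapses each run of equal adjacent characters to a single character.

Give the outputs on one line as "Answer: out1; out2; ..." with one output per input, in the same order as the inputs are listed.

"sxo"; "razlxcxvfw"; "pzvotqjih"

Execution, op by op:
  "kzeni" -> "eni" -> "ine" -> "sxo"
  "aymvlnsnbpqh" -> "mvlnsnbpqh" -> "hqpbnsnlvm" -> "razlxcxvfw"
  "taxyzgjelpf" -> "xyzgjelpf" -> "fplejgzyx" -> "pzvotqjih"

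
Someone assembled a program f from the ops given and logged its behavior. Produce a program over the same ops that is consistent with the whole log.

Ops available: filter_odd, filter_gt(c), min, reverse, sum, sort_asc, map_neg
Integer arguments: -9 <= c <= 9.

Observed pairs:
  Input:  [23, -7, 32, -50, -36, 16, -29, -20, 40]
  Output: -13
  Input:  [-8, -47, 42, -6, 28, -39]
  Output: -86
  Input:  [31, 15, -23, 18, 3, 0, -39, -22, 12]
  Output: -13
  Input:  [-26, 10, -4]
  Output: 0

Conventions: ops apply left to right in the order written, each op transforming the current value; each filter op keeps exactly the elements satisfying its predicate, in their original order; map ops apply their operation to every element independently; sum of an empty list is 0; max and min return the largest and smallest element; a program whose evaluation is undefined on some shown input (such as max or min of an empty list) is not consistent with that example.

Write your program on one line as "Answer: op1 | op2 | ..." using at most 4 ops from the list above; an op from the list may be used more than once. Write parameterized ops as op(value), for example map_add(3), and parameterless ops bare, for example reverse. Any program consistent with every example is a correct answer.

filter_odd | reverse | sum

Check, running the answer program on each example:
  [23, -7, 32, -50, -36, 16, -29, -20, 40] -> [23, -7, -29] -> [-29, -7, 23] -> -13
  [-8, -47, 42, -6, 28, -39] -> [-47, -39] -> [-39, -47] -> -86
  [31, 15, -23, 18, 3, 0, -39, -22, 12] -> [31, 15, -23, 3, -39] -> [-39, 3, -23, 15, 31] -> -13
  [-26, 10, -4] -> [] -> [] -> 0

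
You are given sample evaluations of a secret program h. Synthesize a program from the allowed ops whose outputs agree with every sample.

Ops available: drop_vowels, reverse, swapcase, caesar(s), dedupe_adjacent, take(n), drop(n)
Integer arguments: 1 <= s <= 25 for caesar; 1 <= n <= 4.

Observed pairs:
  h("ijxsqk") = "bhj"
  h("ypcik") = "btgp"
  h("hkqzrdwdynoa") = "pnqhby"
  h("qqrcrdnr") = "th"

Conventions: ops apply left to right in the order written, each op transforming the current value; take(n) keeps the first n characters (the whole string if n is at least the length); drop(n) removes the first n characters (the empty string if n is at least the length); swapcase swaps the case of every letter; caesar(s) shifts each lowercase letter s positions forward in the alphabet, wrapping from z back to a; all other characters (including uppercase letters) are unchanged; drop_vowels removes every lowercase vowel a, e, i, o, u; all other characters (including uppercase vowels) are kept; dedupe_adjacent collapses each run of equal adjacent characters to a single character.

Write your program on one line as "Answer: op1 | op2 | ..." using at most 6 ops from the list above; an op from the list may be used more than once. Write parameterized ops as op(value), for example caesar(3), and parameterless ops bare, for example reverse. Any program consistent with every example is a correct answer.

dedupe_adjacent | drop_vowels | reverse | caesar(17) | drop_vowels

Check, running the answer program on each example:
  "ijxsqk" -> "ijxsqk" -> "jxsqk" -> "kqsxj" -> "bhjoa" -> "bhj"
  "ypcik" -> "ypcik" -> "ypck" -> "kcpy" -> "btgp" -> "btgp"
  "hkqzrdwdynoa" -> "hkqzrdwdynoa" -> "hkqzrdwdyn" -> "nydwdrzqkh" -> "epunuiqhby" -> "pnqhby"
  "qqrcrdnr" -> "qrcrdnr" -> "qrcrdnr" -> "rndrcrq" -> "ieuitih" -> "th"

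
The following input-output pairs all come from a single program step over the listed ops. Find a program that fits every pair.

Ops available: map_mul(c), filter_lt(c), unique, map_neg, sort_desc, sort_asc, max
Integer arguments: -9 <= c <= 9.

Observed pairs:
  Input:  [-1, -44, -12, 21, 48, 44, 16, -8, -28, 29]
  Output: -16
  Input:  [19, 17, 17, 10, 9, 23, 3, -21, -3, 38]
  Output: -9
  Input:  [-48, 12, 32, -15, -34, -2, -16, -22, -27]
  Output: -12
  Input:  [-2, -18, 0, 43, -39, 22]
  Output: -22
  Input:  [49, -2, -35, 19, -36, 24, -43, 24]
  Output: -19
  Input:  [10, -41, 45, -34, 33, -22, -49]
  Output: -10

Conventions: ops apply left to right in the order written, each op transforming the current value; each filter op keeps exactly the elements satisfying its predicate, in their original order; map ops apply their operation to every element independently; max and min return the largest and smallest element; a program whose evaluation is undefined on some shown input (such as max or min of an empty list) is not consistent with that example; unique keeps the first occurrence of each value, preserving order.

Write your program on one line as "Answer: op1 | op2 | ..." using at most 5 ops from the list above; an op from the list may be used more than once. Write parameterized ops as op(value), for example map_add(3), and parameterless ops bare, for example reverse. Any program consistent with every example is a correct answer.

map_neg | filter_lt(6) | filter_lt(-5) | max

Check, running the answer program on each example:
  [-1, -44, -12, 21, 48, 44, 16, -8, -28, 29] -> [1, 44, 12, -21, -48, -44, -16, 8, 28, -29] -> [1, -21, -48, -44, -16, -29] -> [-21, -48, -44, -16, -29] -> -16
  [19, 17, 17, 10, 9, 23, 3, -21, -3, 38] -> [-19, -17, -17, -10, -9, -23, -3, 21, 3, -38] -> [-19, -17, -17, -10, -9, -23, -3, 3, -38] -> [-19, -17, -17, -10, -9, -23, -38] -> -9
  [-48, 12, 32, -15, -34, -2, -16, -22, -27] -> [48, -12, -32, 15, 34, 2, 16, 22, 27] -> [-12, -32, 2] -> [-12, -32] -> -12
  [-2, -18, 0, 43, -39, 22] -> [2, 18, 0, -43, 39, -22] -> [2, 0, -43, -22] -> [-43, -22] -> -22
  [49, -2, -35, 19, -36, 24, -43, 24] -> [-49, 2, 35, -19, 36, -24, 43, -24] -> [-49, 2, -19, -24, -24] -> [-49, -19, -24, -24] -> -19
  [10, -41, 45, -34, 33, -22, -49] -> [-10, 41, -45, 34, -33, 22, 49] -> [-10, -45, -33] -> [-10, -45, -33] -> -10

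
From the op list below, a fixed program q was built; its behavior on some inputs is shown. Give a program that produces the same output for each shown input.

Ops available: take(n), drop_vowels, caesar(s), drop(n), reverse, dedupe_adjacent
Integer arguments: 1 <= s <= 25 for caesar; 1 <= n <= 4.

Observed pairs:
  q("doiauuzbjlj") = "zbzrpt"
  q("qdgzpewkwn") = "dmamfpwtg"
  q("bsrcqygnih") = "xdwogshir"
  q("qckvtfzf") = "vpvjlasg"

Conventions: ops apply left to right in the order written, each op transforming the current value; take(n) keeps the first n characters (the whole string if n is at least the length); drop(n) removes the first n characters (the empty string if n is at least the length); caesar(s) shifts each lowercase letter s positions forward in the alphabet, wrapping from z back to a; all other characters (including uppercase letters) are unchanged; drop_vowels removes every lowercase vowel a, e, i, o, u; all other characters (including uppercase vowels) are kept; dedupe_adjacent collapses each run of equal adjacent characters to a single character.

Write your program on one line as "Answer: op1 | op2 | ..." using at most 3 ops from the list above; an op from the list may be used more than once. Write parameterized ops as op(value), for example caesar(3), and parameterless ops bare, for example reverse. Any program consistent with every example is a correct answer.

reverse | drop_vowels | caesar(16)

Check, running the answer program on each example:
  "doiauuzbjlj" -> "jljbzuuaiod" -> "jljbzd" -> "zbzrpt"
  "qdgzpewkwn" -> "nwkwepzgdq" -> "nwkwpzgdq" -> "dmamfpwtg"
  "bsrcqygnih" -> "hingyqcrsb" -> "hngyqcrsb" -> "xdwogshir"
  "qckvtfzf" -> "fzftvkcq" -> "fzftvkcq" -> "vpvjlasg"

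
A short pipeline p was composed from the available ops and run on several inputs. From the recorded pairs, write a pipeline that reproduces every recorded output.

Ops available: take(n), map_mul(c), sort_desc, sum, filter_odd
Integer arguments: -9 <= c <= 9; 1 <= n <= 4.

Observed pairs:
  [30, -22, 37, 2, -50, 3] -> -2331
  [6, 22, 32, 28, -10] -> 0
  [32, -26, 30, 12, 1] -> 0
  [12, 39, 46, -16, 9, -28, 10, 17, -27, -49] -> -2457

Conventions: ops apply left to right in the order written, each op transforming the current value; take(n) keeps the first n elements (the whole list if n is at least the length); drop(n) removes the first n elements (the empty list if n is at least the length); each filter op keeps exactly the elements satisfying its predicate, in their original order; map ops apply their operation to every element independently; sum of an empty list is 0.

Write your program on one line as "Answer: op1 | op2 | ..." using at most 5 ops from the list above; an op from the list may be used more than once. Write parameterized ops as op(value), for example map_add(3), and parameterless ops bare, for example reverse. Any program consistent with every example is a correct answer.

map_mul(9) | map_mul(-7) | take(4) | filter_odd | sum

Check, running the answer program on each example:
  [30, -22, 37, 2, -50, 3] -> [270, -198, 333, 18, -450, 27] -> [-1890, 1386, -2331, -126, 3150, -189] -> [-1890, 1386, -2331, -126] -> [-2331] -> -2331
  [6, 22, 32, 28, -10] -> [54, 198, 288, 252, -90] -> [-378, -1386, -2016, -1764, 630] -> [-378, -1386, -2016, -1764] -> [] -> 0
  [32, -26, 30, 12, 1] -> [288, -234, 270, 108, 9] -> [-2016, 1638, -1890, -756, -63] -> [-2016, 1638, -1890, -756] -> [] -> 0
  [12, 39, 46, -16, 9, -28, 10, 17, -27, -49] -> [108, 351, 414, -144, 81, -252, 90, 153, -243, -441] -> [-756, -2457, -2898, 1008, -567, 1764, -630, -1071, 1701, 3087] -> [-756, -2457, -2898, 1008] -> [-2457] -> -2457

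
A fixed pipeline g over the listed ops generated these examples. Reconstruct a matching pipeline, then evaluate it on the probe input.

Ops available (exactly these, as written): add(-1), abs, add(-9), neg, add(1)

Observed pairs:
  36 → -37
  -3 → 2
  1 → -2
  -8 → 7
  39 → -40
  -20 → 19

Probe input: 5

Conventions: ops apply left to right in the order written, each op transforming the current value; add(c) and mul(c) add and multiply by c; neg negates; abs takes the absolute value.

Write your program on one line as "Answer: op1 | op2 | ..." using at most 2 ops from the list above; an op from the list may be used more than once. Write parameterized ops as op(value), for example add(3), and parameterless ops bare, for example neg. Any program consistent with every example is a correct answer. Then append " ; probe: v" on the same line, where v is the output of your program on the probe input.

add(1) | neg ; probe: -6

Check, running the answer program on each example:
  36 -> 37 -> -37
  -3 -> -2 -> 2
  1 -> 2 -> -2
  -8 -> -7 -> 7
  39 -> 40 -> -40
  -20 -> -19 -> 19
  probe: 5 -> 6 -> -6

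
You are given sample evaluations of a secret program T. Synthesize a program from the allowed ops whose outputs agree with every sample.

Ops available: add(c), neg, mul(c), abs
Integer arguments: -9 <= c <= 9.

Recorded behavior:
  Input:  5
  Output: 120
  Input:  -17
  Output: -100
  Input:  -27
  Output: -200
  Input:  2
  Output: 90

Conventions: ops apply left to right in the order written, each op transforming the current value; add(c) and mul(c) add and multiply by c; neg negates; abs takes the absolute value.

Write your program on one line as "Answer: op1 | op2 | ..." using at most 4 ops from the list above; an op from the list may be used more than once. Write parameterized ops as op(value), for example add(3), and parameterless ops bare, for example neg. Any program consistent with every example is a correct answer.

add(7) | mul(-5) | mul(-2)

Check, running the answer program on each example:
  5 -> 12 -> -60 -> 120
  -17 -> -10 -> 50 -> -100
  -27 -> -20 -> 100 -> -200
  2 -> 9 -> -45 -> 90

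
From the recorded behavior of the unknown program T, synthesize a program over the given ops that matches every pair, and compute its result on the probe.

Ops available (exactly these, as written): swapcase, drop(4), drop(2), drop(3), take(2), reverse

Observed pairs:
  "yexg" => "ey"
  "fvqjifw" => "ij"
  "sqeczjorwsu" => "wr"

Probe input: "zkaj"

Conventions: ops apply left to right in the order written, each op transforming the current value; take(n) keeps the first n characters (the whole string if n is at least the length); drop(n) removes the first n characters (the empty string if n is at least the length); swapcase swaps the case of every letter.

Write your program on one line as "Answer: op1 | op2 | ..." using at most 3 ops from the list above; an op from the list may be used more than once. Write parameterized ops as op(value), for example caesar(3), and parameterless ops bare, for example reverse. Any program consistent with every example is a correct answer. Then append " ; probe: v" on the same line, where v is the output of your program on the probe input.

reverse | drop(2) | take(2) ; probe: "kz"

Check, running the answer program on each example:
  "yexg" -> "gxey" -> "ey" -> "ey"
  "fvqjifw" -> "wfijqvf" -> "ijqvf" -> "ij"
  "sqeczjorwsu" -> "uswrojzceqs" -> "wrojzceqs" -> "wr"
  probe: "zkaj" -> "jakz" -> "kz" -> "kz"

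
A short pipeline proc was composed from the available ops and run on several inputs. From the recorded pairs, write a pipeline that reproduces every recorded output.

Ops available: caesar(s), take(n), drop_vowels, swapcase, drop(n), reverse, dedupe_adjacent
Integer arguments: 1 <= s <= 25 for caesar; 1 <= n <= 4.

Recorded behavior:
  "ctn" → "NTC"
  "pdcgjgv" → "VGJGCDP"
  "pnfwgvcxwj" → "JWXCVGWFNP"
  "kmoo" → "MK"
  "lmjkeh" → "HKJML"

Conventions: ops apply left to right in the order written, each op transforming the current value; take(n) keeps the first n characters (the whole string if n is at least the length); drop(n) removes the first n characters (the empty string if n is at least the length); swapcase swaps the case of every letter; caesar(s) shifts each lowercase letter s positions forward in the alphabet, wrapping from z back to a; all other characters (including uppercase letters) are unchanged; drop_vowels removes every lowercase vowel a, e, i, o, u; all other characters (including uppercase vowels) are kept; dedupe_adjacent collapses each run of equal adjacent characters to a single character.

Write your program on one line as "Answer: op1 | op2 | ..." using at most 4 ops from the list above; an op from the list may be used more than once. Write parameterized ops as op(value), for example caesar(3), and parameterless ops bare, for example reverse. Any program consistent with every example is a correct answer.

dedupe_adjacent | drop_vowels | swapcase | reverse

Check, running the answer program on each example:
  "ctn" -> "ctn" -> "ctn" -> "CTN" -> "NTC"
  "pdcgjgv" -> "pdcgjgv" -> "pdcgjgv" -> "PDCGJGV" -> "VGJGCDP"
  "pnfwgvcxwj" -> "pnfwgvcxwj" -> "pnfwgvcxwj" -> "PNFWGVCXWJ" -> "JWXCVGWFNP"
  "kmoo" -> "kmo" -> "km" -> "KM" -> "MK"
  "lmjkeh" -> "lmjkeh" -> "lmjkh" -> "LMJKH" -> "HKJML"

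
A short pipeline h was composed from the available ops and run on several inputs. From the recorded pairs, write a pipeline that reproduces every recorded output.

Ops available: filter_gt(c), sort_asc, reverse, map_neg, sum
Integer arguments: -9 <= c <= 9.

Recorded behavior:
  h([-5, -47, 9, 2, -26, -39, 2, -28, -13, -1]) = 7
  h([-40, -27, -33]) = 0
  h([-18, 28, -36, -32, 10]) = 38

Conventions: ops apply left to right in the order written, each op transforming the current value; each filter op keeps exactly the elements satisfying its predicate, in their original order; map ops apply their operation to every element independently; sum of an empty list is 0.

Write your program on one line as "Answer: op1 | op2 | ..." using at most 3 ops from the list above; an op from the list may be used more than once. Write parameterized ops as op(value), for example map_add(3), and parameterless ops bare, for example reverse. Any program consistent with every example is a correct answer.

filter_gt(-8) | sum

Check, running the answer program on each example:
  [-5, -47, 9, 2, -26, -39, 2, -28, -13, -1] -> [-5, 9, 2, 2, -1] -> 7
  [-40, -27, -33] -> [] -> 0
  [-18, 28, -36, -32, 10] -> [28, 10] -> 38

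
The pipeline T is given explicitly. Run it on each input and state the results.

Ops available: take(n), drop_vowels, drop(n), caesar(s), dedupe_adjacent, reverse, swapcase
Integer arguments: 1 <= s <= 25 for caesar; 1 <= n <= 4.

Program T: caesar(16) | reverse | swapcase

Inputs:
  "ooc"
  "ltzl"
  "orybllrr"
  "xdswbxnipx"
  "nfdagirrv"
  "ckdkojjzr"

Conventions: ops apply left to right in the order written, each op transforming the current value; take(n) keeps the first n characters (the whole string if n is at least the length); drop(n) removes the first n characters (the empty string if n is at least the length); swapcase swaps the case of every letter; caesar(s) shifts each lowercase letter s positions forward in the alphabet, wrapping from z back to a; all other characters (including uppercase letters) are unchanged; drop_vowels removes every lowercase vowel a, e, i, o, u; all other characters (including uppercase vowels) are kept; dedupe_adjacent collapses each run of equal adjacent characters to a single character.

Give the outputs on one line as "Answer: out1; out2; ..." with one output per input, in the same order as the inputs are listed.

Execution, op by op:
  "ooc" -> "ees" -> "see" -> "SEE"
  "ltzl" -> "bjpb" -> "bpjb" -> "BPJB"
  "orybllrr" -> "ehorbbhh" -> "hhbbrohe" -> "HHBBROHE"
  "xdswbxnipx" -> "ntimrndyfn" -> "nfydnrmitn" -> "NFYDNRMITN"
  "nfdagirrv" -> "dvtqwyhhl" -> "lhhywqtvd" -> "LHHYWQTVD"
  "ckdkojjzr" -> "sataezzph" -> "hpzzeatas" -> "HPZZEATAS"

"SEE"; "BPJB"; "HHBBROHE"; "NFYDNRMITN"; "LHHYWQTVD"; "HPZZEATAS"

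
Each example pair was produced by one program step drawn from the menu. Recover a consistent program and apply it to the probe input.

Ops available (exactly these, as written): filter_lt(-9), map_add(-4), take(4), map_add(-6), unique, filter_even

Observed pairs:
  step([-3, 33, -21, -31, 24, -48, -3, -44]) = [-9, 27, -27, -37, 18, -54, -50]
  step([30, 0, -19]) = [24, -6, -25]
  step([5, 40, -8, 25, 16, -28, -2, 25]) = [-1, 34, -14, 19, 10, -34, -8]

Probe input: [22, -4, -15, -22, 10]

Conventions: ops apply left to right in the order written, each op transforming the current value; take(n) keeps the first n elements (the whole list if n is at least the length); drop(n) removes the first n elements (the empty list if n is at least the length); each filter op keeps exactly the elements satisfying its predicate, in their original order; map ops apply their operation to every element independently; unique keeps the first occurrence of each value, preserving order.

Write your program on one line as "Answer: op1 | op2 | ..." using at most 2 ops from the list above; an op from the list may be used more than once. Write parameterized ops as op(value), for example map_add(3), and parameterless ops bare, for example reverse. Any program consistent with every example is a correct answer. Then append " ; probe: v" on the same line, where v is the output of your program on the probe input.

unique | map_add(-6) ; probe: [16, -10, -21, -28, 4]

Check, running the answer program on each example:
  [-3, 33, -21, -31, 24, -48, -3, -44] -> [-3, 33, -21, -31, 24, -48, -44] -> [-9, 27, -27, -37, 18, -54, -50]
  [30, 0, -19] -> [30, 0, -19] -> [24, -6, -25]
  [5, 40, -8, 25, 16, -28, -2, 25] -> [5, 40, -8, 25, 16, -28, -2] -> [-1, 34, -14, 19, 10, -34, -8]
  probe: [22, -4, -15, -22, 10] -> [22, -4, -15, -22, 10] -> [16, -10, -21, -28, 4]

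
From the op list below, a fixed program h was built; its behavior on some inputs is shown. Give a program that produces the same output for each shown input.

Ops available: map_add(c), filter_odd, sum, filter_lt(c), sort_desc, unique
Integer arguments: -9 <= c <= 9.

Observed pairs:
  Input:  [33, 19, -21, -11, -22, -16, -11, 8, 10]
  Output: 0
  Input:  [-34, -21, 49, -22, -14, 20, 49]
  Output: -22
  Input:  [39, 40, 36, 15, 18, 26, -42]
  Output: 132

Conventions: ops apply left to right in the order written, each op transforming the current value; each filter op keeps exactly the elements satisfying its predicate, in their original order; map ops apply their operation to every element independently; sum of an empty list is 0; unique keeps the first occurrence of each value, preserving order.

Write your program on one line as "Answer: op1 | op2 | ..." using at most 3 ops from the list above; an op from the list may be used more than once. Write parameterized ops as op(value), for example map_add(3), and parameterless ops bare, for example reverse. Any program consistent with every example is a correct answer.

unique | sort_desc | sum

Check, running the answer program on each example:
  [33, 19, -21, -11, -22, -16, -11, 8, 10] -> [33, 19, -21, -11, -22, -16, 8, 10] -> [33, 19, 10, 8, -11, -16, -21, -22] -> 0
  [-34, -21, 49, -22, -14, 20, 49] -> [-34, -21, 49, -22, -14, 20] -> [49, 20, -14, -21, -22, -34] -> -22
  [39, 40, 36, 15, 18, 26, -42] -> [39, 40, 36, 15, 18, 26, -42] -> [40, 39, 36, 26, 18, 15, -42] -> 132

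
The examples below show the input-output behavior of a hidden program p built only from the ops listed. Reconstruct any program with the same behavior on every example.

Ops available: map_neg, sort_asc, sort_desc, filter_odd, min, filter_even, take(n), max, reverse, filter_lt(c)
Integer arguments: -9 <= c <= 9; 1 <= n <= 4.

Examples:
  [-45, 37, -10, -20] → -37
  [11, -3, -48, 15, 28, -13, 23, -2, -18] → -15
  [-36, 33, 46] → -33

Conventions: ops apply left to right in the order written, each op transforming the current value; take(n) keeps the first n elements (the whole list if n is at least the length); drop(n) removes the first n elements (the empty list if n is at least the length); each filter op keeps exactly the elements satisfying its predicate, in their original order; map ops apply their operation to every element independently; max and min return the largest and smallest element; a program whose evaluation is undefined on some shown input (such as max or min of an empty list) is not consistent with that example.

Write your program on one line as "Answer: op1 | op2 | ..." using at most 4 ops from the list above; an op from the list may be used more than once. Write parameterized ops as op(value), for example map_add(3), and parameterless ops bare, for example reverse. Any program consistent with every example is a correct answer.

filter_odd | take(3) | map_neg | min

Check, running the answer program on each example:
  [-45, 37, -10, -20] -> [-45, 37] -> [-45, 37] -> [45, -37] -> -37
  [11, -3, -48, 15, 28, -13, 23, -2, -18] -> [11, -3, 15, -13, 23] -> [11, -3, 15] -> [-11, 3, -15] -> -15
  [-36, 33, 46] -> [33] -> [33] -> [-33] -> -33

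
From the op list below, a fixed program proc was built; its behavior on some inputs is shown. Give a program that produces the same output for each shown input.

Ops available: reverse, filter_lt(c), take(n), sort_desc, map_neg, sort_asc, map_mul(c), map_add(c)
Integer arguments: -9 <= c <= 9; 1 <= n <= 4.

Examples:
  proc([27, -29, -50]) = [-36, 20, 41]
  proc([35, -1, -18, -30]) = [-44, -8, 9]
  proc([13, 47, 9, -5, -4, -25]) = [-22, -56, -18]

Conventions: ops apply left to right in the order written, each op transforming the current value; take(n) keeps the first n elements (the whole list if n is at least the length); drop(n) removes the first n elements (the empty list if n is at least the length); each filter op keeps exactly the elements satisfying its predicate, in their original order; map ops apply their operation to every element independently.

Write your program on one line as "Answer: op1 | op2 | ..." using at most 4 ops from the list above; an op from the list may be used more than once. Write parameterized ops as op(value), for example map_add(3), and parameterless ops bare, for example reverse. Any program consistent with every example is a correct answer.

map_add(4) | map_neg | map_add(-5) | take(3)

Check, running the answer program on each example:
  [27, -29, -50] -> [31, -25, -46] -> [-31, 25, 46] -> [-36, 20, 41] -> [-36, 20, 41]
  [35, -1, -18, -30] -> [39, 3, -14, -26] -> [-39, -3, 14, 26] -> [-44, -8, 9, 21] -> [-44, -8, 9]
  [13, 47, 9, -5, -4, -25] -> [17, 51, 13, -1, 0, -21] -> [-17, -51, -13, 1, 0, 21] -> [-22, -56, -18, -4, -5, 16] -> [-22, -56, -18]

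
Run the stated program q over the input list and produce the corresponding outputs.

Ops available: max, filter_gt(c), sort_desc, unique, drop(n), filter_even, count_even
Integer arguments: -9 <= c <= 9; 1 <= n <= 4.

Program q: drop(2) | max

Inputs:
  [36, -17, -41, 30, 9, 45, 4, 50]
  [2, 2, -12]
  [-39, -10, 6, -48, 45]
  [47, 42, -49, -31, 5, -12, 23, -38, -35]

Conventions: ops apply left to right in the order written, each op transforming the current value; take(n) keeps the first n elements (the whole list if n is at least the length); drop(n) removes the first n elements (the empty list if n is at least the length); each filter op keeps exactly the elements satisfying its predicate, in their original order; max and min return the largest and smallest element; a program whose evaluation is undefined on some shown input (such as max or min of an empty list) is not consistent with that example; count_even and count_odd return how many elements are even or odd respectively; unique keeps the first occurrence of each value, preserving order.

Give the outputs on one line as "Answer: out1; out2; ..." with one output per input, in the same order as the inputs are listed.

50; -12; 45; 23

Execution, op by op:
  [36, -17, -41, 30, 9, 45, 4, 50] -> [-41, 30, 9, 45, 4, 50] -> 50
  [2, 2, -12] -> [-12] -> -12
  [-39, -10, 6, -48, 45] -> [6, -48, 45] -> 45
  [47, 42, -49, -31, 5, -12, 23, -38, -35] -> [-49, -31, 5, -12, 23, -38, -35] -> 23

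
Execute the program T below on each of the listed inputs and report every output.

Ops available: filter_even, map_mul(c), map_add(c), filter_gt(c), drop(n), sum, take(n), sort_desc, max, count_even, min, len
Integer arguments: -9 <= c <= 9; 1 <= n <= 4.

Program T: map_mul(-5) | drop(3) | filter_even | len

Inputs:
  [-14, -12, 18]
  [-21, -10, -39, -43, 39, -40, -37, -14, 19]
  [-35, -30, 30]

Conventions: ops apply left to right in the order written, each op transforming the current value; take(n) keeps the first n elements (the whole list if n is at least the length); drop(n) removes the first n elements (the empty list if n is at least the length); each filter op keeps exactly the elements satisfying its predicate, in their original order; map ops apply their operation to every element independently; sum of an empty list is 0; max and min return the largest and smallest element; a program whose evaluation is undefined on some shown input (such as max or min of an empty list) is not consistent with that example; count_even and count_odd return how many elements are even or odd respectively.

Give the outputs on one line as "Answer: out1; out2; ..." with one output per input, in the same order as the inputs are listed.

Execution, op by op:
  [-14, -12, 18] -> [70, 60, -90] -> [] -> [] -> 0
  [-21, -10, -39, -43, 39, -40, -37, -14, 19] -> [105, 50, 195, 215, -195, 200, 185, 70, -95] -> [215, -195, 200, 185, 70, -95] -> [200, 70] -> 2
  [-35, -30, 30] -> [175, 150, -150] -> [] -> [] -> 0

0; 2; 0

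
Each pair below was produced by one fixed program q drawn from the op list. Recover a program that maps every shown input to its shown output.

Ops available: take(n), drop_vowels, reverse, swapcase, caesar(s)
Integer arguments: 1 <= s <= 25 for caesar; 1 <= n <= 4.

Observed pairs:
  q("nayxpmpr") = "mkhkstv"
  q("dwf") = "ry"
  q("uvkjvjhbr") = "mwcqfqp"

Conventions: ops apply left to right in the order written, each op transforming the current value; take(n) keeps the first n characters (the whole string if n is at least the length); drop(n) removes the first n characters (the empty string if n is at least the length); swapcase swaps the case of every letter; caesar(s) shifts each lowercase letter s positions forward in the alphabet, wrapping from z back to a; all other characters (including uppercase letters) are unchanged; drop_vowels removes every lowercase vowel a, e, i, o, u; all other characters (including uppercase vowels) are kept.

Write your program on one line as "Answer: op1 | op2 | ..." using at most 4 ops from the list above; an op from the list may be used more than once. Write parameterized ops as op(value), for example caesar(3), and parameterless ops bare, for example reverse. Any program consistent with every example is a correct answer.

reverse | caesar(21) | drop_vowels

Check, running the answer program on each example:
  "nayxpmpr" -> "rpmpxyan" -> "mkhkstvi" -> "mkhkstv"
  "dwf" -> "fwd" -> "ary" -> "ry"
  "uvkjvjhbr" -> "rbhjvjkvu" -> "mwceqefqp" -> "mwcqfqp"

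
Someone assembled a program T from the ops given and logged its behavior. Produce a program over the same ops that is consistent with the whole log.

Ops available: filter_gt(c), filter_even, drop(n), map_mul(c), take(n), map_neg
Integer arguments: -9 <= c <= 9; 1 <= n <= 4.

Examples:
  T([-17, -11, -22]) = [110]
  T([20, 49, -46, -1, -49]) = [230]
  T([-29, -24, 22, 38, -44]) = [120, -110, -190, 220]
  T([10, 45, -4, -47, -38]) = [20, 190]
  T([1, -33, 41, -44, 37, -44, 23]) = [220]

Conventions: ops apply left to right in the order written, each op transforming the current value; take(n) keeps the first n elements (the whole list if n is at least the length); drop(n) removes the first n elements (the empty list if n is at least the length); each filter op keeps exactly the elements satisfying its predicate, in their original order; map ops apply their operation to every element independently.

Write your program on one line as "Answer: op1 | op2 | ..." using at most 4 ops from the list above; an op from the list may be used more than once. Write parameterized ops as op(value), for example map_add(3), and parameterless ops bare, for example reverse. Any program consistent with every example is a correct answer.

drop(1) | take(4) | filter_even | map_mul(-5)

Check, running the answer program on each example:
  [-17, -11, -22] -> [-11, -22] -> [-11, -22] -> [-22] -> [110]
  [20, 49, -46, -1, -49] -> [49, -46, -1, -49] -> [49, -46, -1, -49] -> [-46] -> [230]
  [-29, -24, 22, 38, -44] -> [-24, 22, 38, -44] -> [-24, 22, 38, -44] -> [-24, 22, 38, -44] -> [120, -110, -190, 220]
  [10, 45, -4, -47, -38] -> [45, -4, -47, -38] -> [45, -4, -47, -38] -> [-4, -38] -> [20, 190]
  [1, -33, 41, -44, 37, -44, 23] -> [-33, 41, -44, 37, -44, 23] -> [-33, 41, -44, 37] -> [-44] -> [220]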